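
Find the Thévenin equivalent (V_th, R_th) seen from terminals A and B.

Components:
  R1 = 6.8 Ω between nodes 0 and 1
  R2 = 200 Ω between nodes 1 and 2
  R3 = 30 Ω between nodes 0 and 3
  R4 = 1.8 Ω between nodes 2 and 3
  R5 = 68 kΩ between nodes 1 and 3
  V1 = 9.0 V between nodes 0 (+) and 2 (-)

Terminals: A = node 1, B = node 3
Step 1 — V_th is the open-circuit voltage V_A - V_B (nothing connected across the terminals).
Nodal analysis, taking node 2 as the 0 V reference.
Source V1 fixes V_0 = 9 V.
KCL at each unknown node (sum of currents leaving = 0; resistances in Ω):
  Node 1: (V_1 - 9)/6.8 + (V_1 - 0)/200 + (V_1 - V_3)/68000 = 0
  Node 3: (V_3 - 9)/30 + (V_3 - 0)/1.8 + (V_3 - V_1)/68000 = 0
Collecting terms (coefficients in siemens):
  0.1521·V_1 - 0.00001471·V_3 = 1.324
  0.5889·V_3 - 0.00001471·V_1 = 0.3
Determinant D = (0.1521)(0.5889) - (-0.00001471)(-0.00001471) = 0.08956
V_1 = [(1.324)(0.5889) - (-0.00001471)(0.3)]/D = 8.703 V
V_3 = [(0.1521)(0.3) - (1.324)(-0.00001471)]/D = 0.5096 V
V_th = V_1 - V_3 = 8.703 - 0.5096 = 8.194 V
Step 2 — R_th: zero the source — replace V1 by a short circuit (node 2 merges into node 0) — and find the resistance seen between A (node 1) and B (node 3).
Reduce the network between node 1 (A) and node 3 (B) by series/parallel combination:
  Rp1 = R1 ‖ R2 (parallel, both between nodes 0 and 1) = 1/(1/6.8 + 1/200) = 6.576 Ω
  Rp2 = R3 ‖ R4 (parallel, both between nodes 0 and 3) = 1/(1/30 + 1/1.8) = 1.698 Ω
  Rs1 = Rp1 + Rp2 (series, joined only at node 0) = 6.576 + 1.698 = 8.275 Ω
  Rp3 = R5 ‖ Rs1 (parallel, both between nodes 1 and 3) = 1/(1/68000 + 1/8.275) = 8.274 Ω
R_th = 8.274 Ω

Final answer: V_th = 8.194 V, R_th = 8.274 Ω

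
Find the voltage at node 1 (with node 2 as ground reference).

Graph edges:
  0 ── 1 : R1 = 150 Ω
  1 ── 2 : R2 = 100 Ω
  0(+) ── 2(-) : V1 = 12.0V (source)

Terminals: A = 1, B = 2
Nodal analysis, taking node 2 as the 0 V reference.
Source V1 fixes V_0 = 12 V.
KCL at each unknown node (sum of currents leaving = 0; resistances in Ω):
  Node 1: (V_1 - 12)/150 + (V_1 - 0)/100 = 0
Collecting terms: 0.01667 × V_1 = 0.08  =>  V_1 = 4.8 V
The requested potential is V_1 = 4.8 V.

Final answer: V_1 = 4.8 V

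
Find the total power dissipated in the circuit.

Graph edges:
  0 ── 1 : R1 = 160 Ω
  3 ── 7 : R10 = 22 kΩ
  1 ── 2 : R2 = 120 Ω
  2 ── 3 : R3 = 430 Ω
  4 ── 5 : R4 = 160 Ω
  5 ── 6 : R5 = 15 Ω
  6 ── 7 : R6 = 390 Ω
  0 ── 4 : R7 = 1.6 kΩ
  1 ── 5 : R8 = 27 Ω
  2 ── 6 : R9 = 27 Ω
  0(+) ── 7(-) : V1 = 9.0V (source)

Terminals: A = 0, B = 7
Nodal analysis, taking node 7 as the 0 V reference.
Source V1 fixes V_0 = 9 V.
KCL at each unknown node (sum of currents leaving = 0; resistances in Ω):
  Node 1: (V_1 - 9)/160 + (V_1 - V_2)/120 + (V_1 - V_5)/27 = 0
  Node 2: (V_2 - V_1)/120 + (V_2 - V_3)/430 + (V_2 - V_6)/27 = 0
  Node 3: (V_3 - V_2)/430 + (V_3 - 0)/22000 = 0
  Node 4: (V_4 - V_5)/160 + (V_4 - 9)/1600 = 0
  Node 5: (V_5 - V_4)/160 + (V_5 - V_6)/15 + (V_5 - V_1)/27 = 0
  Node 6: (V_6 - V_5)/15 + (V_6 - 0)/390 + (V_6 - V_2)/27 = 0
Collecting terms (coefficients in siemens):
  0.05162·V_1 - 0.008333·V_2 - 0.03704·V_5 = 0.05625
  0.0477·V_2 - 0.008333·V_1 - 0.002326·V_3 - 0.03704·V_6 = 0
  0.002371·V_3 - 0.002326·V_2 = 0
  0.006875·V_4 - 0.00625·V_5 = 0.005625
  0.11·V_5 - 0.03704·V_1 - 0.00625·V_4 - 0.06667·V_6 = 0
  0.1063·V_6 - 0.03704·V_2 - 0.06667·V_5 = 0
Solving these 6 simultaneous equations (Gaussian elimination) gives:
  V_1 = 6.664 V, V_2 = 6.255 V, V_3 = 6.135 V, V_4 = 6.601 V
  V_5 = 6.361 V, V_6 = 6.171 V
Power in each resistor, P = (ΔV)²/R:
  P_R1 = (9 - 6.664)²/160 = 0.03412 W
  P_R2 = (6.664 - 6.255)²/120 = 0.00139 W
  P_R3 = (6.255 - 6.135)²/430 = 0.00003344 W
  P_R4 = (6.601 - 6.361)²/160 = 0.0003596 W
  P_R5 = (6.361 - 6.171)²/15 = 0.002418 W
  P_R6 = (6.171 - 0)²/390 = 0.09764 W
  P_R7 = (9 - 6.601)²/1600 = 0.003596 W
  P_R8 = (6.664 - 6.361)²/27 = 0.003386 W
  P_R9 = (6.255 - 6.171)²/27 = 0.0002637 W
  P_R10 = (6.135 - 0)²/22000 = 0.001711 W
P_total = P_R1 + P_R2 + P_R3 + P_R4 + P_R5 + P_R6 + P_R7 + P_R8 + P_R9 + P_R10 = 0.1449 W

Final answer: 0.1449 W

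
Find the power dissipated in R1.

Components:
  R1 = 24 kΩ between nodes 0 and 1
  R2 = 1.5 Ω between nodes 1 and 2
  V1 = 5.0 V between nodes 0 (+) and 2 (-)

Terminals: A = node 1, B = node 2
Nodal analysis, taking node 2 as the 0 V reference.
Source V1 fixes V_0 = 5 V.
KCL at each unknown node (sum of currents leaving = 0; resistances in Ω):
  Node 1: (V_1 - 5)/24000 + (V_1 - 0)/1.5 = 0
Collecting terms: 0.6667 × V_1 = 0.0002083  =>  V_1 = 0.0003125 V
I_R1 = (V_0 - V_1)/R1 = (5 - 0.0003125)/24000 = 0.0002083 A
P_R1 = I_R1² × R1 = (0.0002083)² × 24000 = 0.001042 W

Final answer: 0.001042 W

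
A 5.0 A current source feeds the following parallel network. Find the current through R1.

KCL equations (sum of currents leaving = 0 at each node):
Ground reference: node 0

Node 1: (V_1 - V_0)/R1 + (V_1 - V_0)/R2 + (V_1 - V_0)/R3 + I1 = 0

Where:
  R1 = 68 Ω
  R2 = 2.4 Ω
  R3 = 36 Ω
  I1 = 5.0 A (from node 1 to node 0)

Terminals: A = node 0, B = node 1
All resistors sit directly between nodes 0 and 1, so they are in parallel and share one voltage V; the full source current 5 A splits among them.
1/R_par = 1/68 + 1/2.4 + 1/36 = 0.4592 S  =>  R_par = 2.178 Ω
V = I × R_par = 5 × 2.178 = 10.89 V
I_R1 = V/R1 = 10.89/68 = 0.1601 A

Final answer: 0.1601 A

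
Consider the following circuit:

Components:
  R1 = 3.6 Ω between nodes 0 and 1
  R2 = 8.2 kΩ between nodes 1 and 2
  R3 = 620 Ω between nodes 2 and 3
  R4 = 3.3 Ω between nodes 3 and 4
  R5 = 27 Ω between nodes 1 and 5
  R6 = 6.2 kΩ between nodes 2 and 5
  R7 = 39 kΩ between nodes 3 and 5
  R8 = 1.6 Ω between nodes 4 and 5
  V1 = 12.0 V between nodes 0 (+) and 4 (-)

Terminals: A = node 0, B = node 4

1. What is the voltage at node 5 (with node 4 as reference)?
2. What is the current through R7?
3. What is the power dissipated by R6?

Nodal analysis, taking node 4 as the 0 V reference.
Source V1 fixes V_0 = 12 V.
KCL at each unknown node (sum of currents leaving = 0; resistances in Ω):
  Node 1: (V_1 - 12)/3.6 + (V_1 - V_2)/8200 + (V_1 - V_5)/27 = 0
  Node 2: (V_2 - V_1)/8200 + (V_2 - V_3)/620 + (V_2 - V_5)/6200 = 0
  Node 3: (V_3 - V_2)/620 + (V_3 - 0)/3.3 + (V_3 - V_5)/39000 = 0
  Node 5: (V_5 - V_1)/27 + (V_5 - V_2)/6200 + (V_5 - V_3)/39000 + (V_5 - 0)/1.6 = 0
Collecting terms (coefficients in siemens):
  0.3149·V_1 - 0.000122·V_2 - 0.03704·V_5 = 3.333
  0.001896·V_2 - 0.000122·V_1 - 0.001613·V_3 - 0.0001613·V_5 = 0
  0.3047·V_3 - 0.001613·V_2 - 0.00002564·V_5 = 0
  0.6622·V_5 - 0.03704·V_1 - 0.0001613·V_2 - 0.00002564·V_3 = 0
Solving these 4 simultaneous equations (Gaussian elimination) gives:
  V_1 = 10.65 V, V_2 = 0.7393 V, V_3 = 0.003964 V, V_5 = 0.5961 V
Part 1:
  Read off the nodal solution: V_5 = 0.5961 V
Part 2:
  I_R7 = (V_3 - V_5)/R7 = (0.003964 - 0.5961)/39000 = -0.00001518 A
  Magnitude: I_R7 = 0.00001518 A
Part 3:
  I_R6 = (V_2 - V_5)/R6 = (0.7393 - 0.5961)/6200 = 0.00002311 A
  P_R6 = I_R6² × R6 = (0.00002311)² × 6200 = 0.00000331 W

Final answers:
1. V_5 = 0.5961 V
2. I_R7 = 1.518e-05 A
3. P_R6 = 3.31e-06 W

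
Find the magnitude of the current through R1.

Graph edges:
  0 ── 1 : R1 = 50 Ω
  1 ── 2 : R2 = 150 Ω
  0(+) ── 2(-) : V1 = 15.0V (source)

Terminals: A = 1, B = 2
Nodal analysis, taking node 2 as the 0 V reference.
Source V1 fixes V_0 = 15 V.
KCL at each unknown node (sum of currents leaving = 0; resistances in Ω):
  Node 1: (V_1 - 15)/50 + (V_1 - 0)/150 = 0
Collecting terms: 0.02667 × V_1 = 0.3  =>  V_1 = 11.25 V
I_R1 = (V_0 - V_1)/R1 = (15 - 11.25)/50 = 0.075 A
|I_R1| = 0.075 A

Final answer: |I_R1| = 0.075 A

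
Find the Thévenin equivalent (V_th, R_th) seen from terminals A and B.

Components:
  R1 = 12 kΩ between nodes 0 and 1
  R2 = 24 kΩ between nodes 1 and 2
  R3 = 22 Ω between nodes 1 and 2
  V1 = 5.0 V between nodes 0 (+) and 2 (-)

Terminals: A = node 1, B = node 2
Step 1 — V_th is the open-circuit voltage V_A - V_B (nothing connected across the terminals).
Nodal analysis, taking node 2 as the 0 V reference.
Source V1 fixes V_0 = 5 V.
KCL at each unknown node (sum of currents leaving = 0; resistances in Ω):
  Node 1: (V_1 - 5)/12000 + (V_1 - 0)/24000 + (V_1 - 0)/22 = 0
Collecting terms: 0.04558 × V_1 = 0.0004167  =>  V_1 = 0.009142 V
V_th = V_1 - V_2 = 0.009142 - 0 = 0.009142 V
Step 2 — R_th: zero the source — replace V1 by a short circuit (node 2 merges into node 0) — and find the resistance seen between A (node 1) and B (node 0).
Reduce the network between node 1 (A) and node 0 (B) by series/parallel combination:
  Rp1 = R1 ‖ R2 ‖ R3 (parallel, all between nodes 0 and 1) = 1/(1/12000 + 1/24000 + 1/22) = 21.94 Ω
R_th = 21.94 Ω

Final answer: V_th = 0.009142 V, R_th = 21.94 Ω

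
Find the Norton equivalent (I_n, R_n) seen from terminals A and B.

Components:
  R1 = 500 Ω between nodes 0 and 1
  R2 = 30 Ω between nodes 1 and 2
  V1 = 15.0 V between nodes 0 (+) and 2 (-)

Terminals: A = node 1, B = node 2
Find the Thévenin equivalent first; then I_n = V_th/R_th and R_n = R_th.
Step 1 — V_th is the open-circuit voltage V_A - V_B (nothing connected across the terminals).
Nodal analysis, taking node 2 as the 0 V reference.
Source V1 fixes V_0 = 15 V.
KCL at each unknown node (sum of currents leaving = 0; resistances in Ω):
  Node 1: (V_1 - 15)/500 + (V_1 - 0)/30 = 0
Collecting terms: 0.03533 × V_1 = 0.03  =>  V_1 = 0.8491 V
V_th = V_1 - V_2 = 0.8491 - 0 = 0.8491 V
Step 2 — R_th: zero the source — replace V1 by a short circuit (node 2 merges into node 0) — and find the resistance seen between A (node 1) and B (node 0).
Reduce the network between node 1 (A) and node 0 (B) by series/parallel combination:
  Rp1 = R1 ‖ R2 (parallel, both between nodes 0 and 1) = 1/(1/500 + 1/30) = 28.3 Ω
R_th = 28.3 Ω
I_n = V_th/R_th = 0.8491/28.3 = 0.03 A, and R_n = R_th = 28.3 Ω

Final answer: I_n = 0.03 A, R_n = 28.3 Ω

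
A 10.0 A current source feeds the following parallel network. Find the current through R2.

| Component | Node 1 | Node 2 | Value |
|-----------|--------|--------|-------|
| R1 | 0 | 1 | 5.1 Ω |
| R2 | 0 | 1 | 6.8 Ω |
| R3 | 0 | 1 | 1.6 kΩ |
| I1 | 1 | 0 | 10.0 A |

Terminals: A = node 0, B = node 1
All resistors sit directly between nodes 0 and 1, so they are in parallel and share one voltage V; the full source current 10 A splits among them.
1/R_par = 1/5.1 + 1/6.8 + 1/1600 = 0.3438 S  =>  R_par = 2.909 Ω
V = I × R_par = 10 × 2.909 = 29.09 V
I_R2 = V/R2 = 29.09/6.8 = 4.278 A

Final answer: 4.278 A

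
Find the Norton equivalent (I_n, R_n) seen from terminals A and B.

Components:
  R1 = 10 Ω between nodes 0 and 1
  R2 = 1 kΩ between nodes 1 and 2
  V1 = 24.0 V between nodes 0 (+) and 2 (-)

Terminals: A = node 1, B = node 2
Find the Thévenin equivalent first; then I_n = V_th/R_th and R_n = R_th.
Step 1 — V_th is the open-circuit voltage V_A - V_B (nothing connected across the terminals).
Nodal analysis, taking node 2 as the 0 V reference.
Source V1 fixes V_0 = 24 V.
KCL at each unknown node (sum of currents leaving = 0; resistances in Ω):
  Node 1: (V_1 - 24)/10 + (V_1 - 0)/1000 = 0
Collecting terms: 0.101 × V_1 = 2.4  =>  V_1 = 23.76 V
V_th = V_1 - V_2 = 23.76 - 0 = 23.76 V
Step 2 — R_th: zero the source — replace V1 by a short circuit (node 2 merges into node 0) — and find the resistance seen between A (node 1) and B (node 0).
Reduce the network between node 1 (A) and node 0 (B) by series/parallel combination:
  Rp1 = R1 ‖ R2 (parallel, both between nodes 0 and 1) = 1/(1/10 + 1/1000) = 9.901 Ω
R_th = 9.901 Ω
I_n = V_th/R_th = 23.76/9.901 = 2.4 A, and R_n = R_th = 9.901 Ω

Final answer: I_n = 2.4 A, R_n = 9.901 Ω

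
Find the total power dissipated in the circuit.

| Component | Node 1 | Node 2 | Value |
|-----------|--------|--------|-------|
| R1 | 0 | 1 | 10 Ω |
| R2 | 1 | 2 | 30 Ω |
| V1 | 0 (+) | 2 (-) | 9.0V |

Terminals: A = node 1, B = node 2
Nodal analysis, taking node 2 as the 0 V reference.
Source V1 fixes V_0 = 9 V.
KCL at each unknown node (sum of currents leaving = 0; resistances in Ω):
  Node 1: (V_1 - 9)/10 + (V_1 - 0)/30 = 0
Collecting terms: 0.1333 × V_1 = 0.9  =>  V_1 = 6.75 V
Power in each resistor, P = (ΔV)²/R:
  P_R1 = (9 - 6.75)²/10 = 0.5062 W
  P_R2 = (6.75 - 0)²/30 = 1.519 W
P_total = P_R1 + P_R2 = 2.025 W

Final answer: 2.025 W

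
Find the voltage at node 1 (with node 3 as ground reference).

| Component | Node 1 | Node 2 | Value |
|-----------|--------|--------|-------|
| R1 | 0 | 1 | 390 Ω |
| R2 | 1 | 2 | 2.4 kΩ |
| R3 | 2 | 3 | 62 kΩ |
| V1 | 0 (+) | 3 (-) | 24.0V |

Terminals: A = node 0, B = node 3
Nodal analysis, taking node 3 as the 0 V reference.
Source V1 fixes V_0 = 24 V.
KCL at each unknown node (sum of currents leaving = 0; resistances in Ω):
  Node 1: (V_1 - 24)/390 + (V_1 - V_2)/2400 = 0
  Node 2: (V_2 - V_1)/2400 + (V_2 - 0)/62000 = 0
Collecting terms (coefficients in siemens):
  0.002981·V_1 - 0.0004167·V_2 = 0.06154
  0.0004328·V_2 - 0.0004167·V_1 = 0
Determinant D = (0.002981)(0.0004328) - (-0.0004167)(-0.0004167) = 0.000001116
V_1 = [(0.06154)(0.0004328) - (-0.0004167)(0)]/D = 23.86 V
V_2 = [(0.002981)(0) - (0.06154)(-0.0004167)]/D = 22.97 V
The requested potential is V_1 = 23.86 V.

Final answer: V_1 = 23.86 V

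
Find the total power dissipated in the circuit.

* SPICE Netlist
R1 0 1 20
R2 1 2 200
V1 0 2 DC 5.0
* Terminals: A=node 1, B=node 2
Nodal analysis, taking node 2 as the 0 V reference.
Source V1 fixes V_0 = 5 V.
KCL at each unknown node (sum of currents leaving = 0; resistances in Ω):
  Node 1: (V_1 - 5)/20 + (V_1 - 0)/200 = 0
Collecting terms: 0.055 × V_1 = 0.25  =>  V_1 = 4.545 V
Power in each resistor, P = (ΔV)²/R:
  P_R1 = (5 - 4.545)²/20 = 0.01033 W
  P_R2 = (4.545 - 0)²/200 = 0.1033 W
P_total = P_R1 + P_R2 = 0.1136 W

Final answer: 0.1136 W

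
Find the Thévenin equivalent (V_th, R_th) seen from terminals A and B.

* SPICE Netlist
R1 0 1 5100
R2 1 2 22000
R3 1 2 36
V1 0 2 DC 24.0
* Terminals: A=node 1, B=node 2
Step 1 — V_th is the open-circuit voltage V_A - V_B (nothing connected across the terminals).
Nodal analysis, taking node 2 as the 0 V reference.
Source V1 fixes V_0 = 24 V.
KCL at each unknown node (sum of currents leaving = 0; resistances in Ω):
  Node 1: (V_1 - 24)/5100 + (V_1 - 0)/22000 + (V_1 - 0)/36 = 0
Collecting terms: 0.02802 × V_1 = 0.004706  =>  V_1 = 0.168 V
V_th = V_1 - V_2 = 0.168 - 0 = 0.168 V
Step 2 — R_th: zero the source — replace V1 by a short circuit (node 2 merges into node 0) — and find the resistance seen between A (node 1) and B (node 0).
Reduce the network between node 1 (A) and node 0 (B) by series/parallel combination:
  Rp1 = R1 ‖ R2 ‖ R3 (parallel, all between nodes 0 and 1) = 1/(1/5100 + 1/22000 + 1/36) = 35.69 Ω
R_th = 35.69 Ω

Final answer: V_th = 0.168 V, R_th = 35.69 Ω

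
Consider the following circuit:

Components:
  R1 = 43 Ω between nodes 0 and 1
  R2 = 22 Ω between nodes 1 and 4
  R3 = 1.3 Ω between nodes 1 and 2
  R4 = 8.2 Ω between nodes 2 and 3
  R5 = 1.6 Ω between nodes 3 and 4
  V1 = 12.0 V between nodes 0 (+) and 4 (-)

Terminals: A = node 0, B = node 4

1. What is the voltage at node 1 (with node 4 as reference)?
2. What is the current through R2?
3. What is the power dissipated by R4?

Nodal analysis, taking node 4 as the 0 V reference.
Source V1 fixes V_0 = 12 V.
KCL at each unknown node (sum of currents leaving = 0; resistances in Ω):
  Node 1: (V_1 - 12)/43 + (V_1 - 0)/22 + (V_1 - V_2)/1.3 = 0
  Node 2: (V_2 - V_1)/1.3 + (V_2 - V_3)/8.2 = 0
  Node 3: (V_3 - V_2)/8.2 + (V_3 - 0)/1.6 = 0
Collecting terms (coefficients in siemens):
  0.8379·V_1 - 0.7692·V_2 = 0.2791
  0.8912·V_2 - 0.7692·V_1 - 0.122·V_3 = 0
  0.747·V_3 - 0.122·V_2 = 0
Solving these 3 simultaneous equations (Gaussian elimination) gives:
  V_1 = 1.757 V, V_2 = 1.552 V, V_3 = 0.2533 V
Part 1:
  Read off the nodal solution: V_1 = 1.757 V
Part 2:
  I_R2 = (V_1 - V_4)/R2 = (1.757 - 0)/22 = 0.07988 A
  Magnitude: I_R2 = 0.07988 A
Part 3:
  I_R4 = (V_2 - V_3)/R4 = (1.552 - 0.2533)/8.2 = 0.1583 A
  P_R4 = I_R4² × R4 = (0.1583)² × 8.2 = 0.2055 W

Final answers:
1. V_1 = 1.757 V
2. I_R2 = 0.07988 A
3. P_R4 = 0.2055 W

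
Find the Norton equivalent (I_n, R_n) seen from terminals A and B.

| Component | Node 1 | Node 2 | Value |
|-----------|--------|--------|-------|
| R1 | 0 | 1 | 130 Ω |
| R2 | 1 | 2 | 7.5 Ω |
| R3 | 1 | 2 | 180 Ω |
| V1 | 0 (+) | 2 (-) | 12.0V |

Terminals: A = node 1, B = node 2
Find the Thévenin equivalent first; then I_n = V_th/R_th and R_n = R_th.
Step 1 — V_th is the open-circuit voltage V_A - V_B (nothing connected across the terminals).
Nodal analysis, taking node 2 as the 0 V reference.
Source V1 fixes V_0 = 12 V.
KCL at each unknown node (sum of currents leaving = 0; resistances in Ω):
  Node 1: (V_1 - 12)/130 + (V_1 - 0)/7.5 + (V_1 - 0)/180 = 0
Collecting terms: 0.1466 × V_1 = 0.09231  =>  V_1 = 0.6297 V
V_th = V_1 - V_2 = 0.6297 - 0 = 0.6297 V
Step 2 — R_th: zero the source — replace V1 by a short circuit (node 2 merges into node 0) — and find the resistance seen between A (node 1) and B (node 0).
Reduce the network between node 1 (A) and node 0 (B) by series/parallel combination:
  Rp1 = R1 ‖ R2 ‖ R3 (parallel, all between nodes 0 and 1) = 1/(1/130 + 1/7.5 + 1/180) = 6.822 Ω
R_th = 6.822 Ω
I_n = V_th/R_th = 0.6297/6.822 = 0.09231 A, and R_n = R_th = 6.822 Ω

Final answer: I_n = 0.09231 A, R_n = 6.822 Ω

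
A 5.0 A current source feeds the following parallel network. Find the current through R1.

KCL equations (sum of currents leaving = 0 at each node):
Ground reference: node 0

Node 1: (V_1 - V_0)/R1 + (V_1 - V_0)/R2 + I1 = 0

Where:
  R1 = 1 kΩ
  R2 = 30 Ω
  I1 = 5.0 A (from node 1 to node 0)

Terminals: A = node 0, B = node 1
All resistors sit directly between nodes 0 and 1, so they are in parallel and share one voltage V; the full source current 5 A splits among them.
1/R_par = 1/1000 + 1/30 = 0.03433 S  =>  R_par = 29.13 Ω
V = I × R_par = 5 × 29.13 = 145.6 V
I_R1 = V/R1 = 145.6/1000 = 0.1456 A

Final answer: 0.1456 A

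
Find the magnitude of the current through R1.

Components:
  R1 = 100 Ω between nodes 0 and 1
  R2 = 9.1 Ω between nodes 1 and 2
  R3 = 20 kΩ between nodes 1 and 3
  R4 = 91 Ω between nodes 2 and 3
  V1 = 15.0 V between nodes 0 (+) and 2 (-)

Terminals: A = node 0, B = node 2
Nodal analysis, taking node 2 as the 0 V reference.
Source V1 fixes V_0 = 15 V.
KCL at each unknown node (sum of currents leaving = 0; resistances in Ω):
  Node 1: (V_1 - 15)/100 + (V_1 - 0)/9.1 + (V_1 - V_3)/20000 = 0
  Node 3: (V_3 - V_1)/20000 + (V_3 - 0)/91 = 0
Collecting terms (coefficients in siemens):
  0.1199·V_1 - 0.00005·V_3 = 0.15
  0.01104·V_3 - 0.00005·V_1 = 0
Determinant D = (0.1199)(0.01104) - (-0.00005)(-0.00005) = 0.001324
V_1 = [(0.15)(0.01104) - (-0.00005)(0)]/D = 1.251 V
V_3 = [(0.1199)(0) - (0.15)(-0.00005)]/D = 0.005665 V
I_R1 = (V_0 - V_1)/R1 = (15 - 1.251)/100 = 0.1375 A
|I_R1| = 0.1375 A

Final answer: |I_R1| = 0.1375 A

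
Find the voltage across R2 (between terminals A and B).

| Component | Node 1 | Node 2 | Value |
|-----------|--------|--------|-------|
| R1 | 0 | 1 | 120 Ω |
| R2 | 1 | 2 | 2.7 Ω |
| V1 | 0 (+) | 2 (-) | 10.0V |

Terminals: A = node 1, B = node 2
R1 and R2 are in series across V1 (node 0 → node 1 → node 2), and the output A–B is taken across R2, so this is a voltage divider.
Series current: I = V1/(R1 + R2) = 10/(120 + 2.7) = 10/122.7 = 0.0815 A
V_R2 = I × R2 = V1 × R2/(R1 + R2) = 10 × 2.7/122.7 = 0.22 V

Final answer: 0.22 V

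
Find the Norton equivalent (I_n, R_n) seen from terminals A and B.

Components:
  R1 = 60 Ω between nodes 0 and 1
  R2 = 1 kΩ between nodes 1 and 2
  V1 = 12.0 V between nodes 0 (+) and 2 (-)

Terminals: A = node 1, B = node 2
Find the Thévenin equivalent first; then I_n = V_th/R_th and R_n = R_th.
Step 1 — V_th is the open-circuit voltage V_A - V_B (nothing connected across the terminals).
Nodal analysis, taking node 2 as the 0 V reference.
Source V1 fixes V_0 = 12 V.
KCL at each unknown node (sum of currents leaving = 0; resistances in Ω):
  Node 1: (V_1 - 12)/60 + (V_1 - 0)/1000 = 0
Collecting terms: 0.01767 × V_1 = 0.2  =>  V_1 = 11.32 V
V_th = V_1 - V_2 = 11.32 - 0 = 11.32 V
Step 2 — R_th: zero the source — replace V1 by a short circuit (node 2 merges into node 0) — and find the resistance seen between A (node 1) and B (node 0).
Reduce the network between node 1 (A) and node 0 (B) by series/parallel combination:
  Rp1 = R1 ‖ R2 (parallel, both between nodes 0 and 1) = 1/(1/60 + 1/1000) = 56.6 Ω
R_th = 56.6 Ω
I_n = V_th/R_th = 11.32/56.6 = 0.2 A, and R_n = R_th = 56.6 Ω

Final answer: I_n = 0.2 A, R_n = 56.6 Ω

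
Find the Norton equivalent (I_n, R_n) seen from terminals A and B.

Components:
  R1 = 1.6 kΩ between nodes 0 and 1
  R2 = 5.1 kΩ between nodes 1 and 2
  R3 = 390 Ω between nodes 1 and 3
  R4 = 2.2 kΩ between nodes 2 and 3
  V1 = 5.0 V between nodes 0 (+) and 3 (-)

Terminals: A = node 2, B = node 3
Find the Thévenin equivalent first; then I_n = V_th/R_th and R_n = R_th.
Step 1 — V_th is the open-circuit voltage V_A - V_B (nothing connected across the terminals).
Nodal analysis, taking node 3 as the 0 V reference.
Source V1 fixes V_0 = 5 V.
KCL at each unknown node (sum of currents leaving = 0; resistances in Ω):
  Node 1: (V_1 - 5)/1600 + (V_1 - V_2)/5100 + (V_1 - 0)/390 = 0
  Node 2: (V_2 - V_1)/5100 + (V_2 - 0)/2200 = 0
Collecting terms (coefficients in siemens):
  0.003385·V_1 - 0.0001961·V_2 = 0.003125
  0.0006506·V_2 - 0.0001961·V_1 = 0
Determinant D = (0.003385)(0.0006506) - (-0.0001961)(-0.0001961) = 0.000002164
V_1 = [(0.003125)(0.0006506) - (-0.0001961)(0)]/D = 0.9395 V
V_2 = [(0.003385)(0) - (0.003125)(-0.0001961)]/D = 0.2831 V
V_th = V_2 - V_3 = 0.2831 - 0 = 0.2831 V
Step 2 — R_th: zero the source — replace V1 by a short circuit (node 3 merges into node 0) — and find the resistance seen between A (node 2) and B (node 0).
Reduce the network between node 2 (A) and node 0 (B) by series/parallel combination:
  Rp1 = R1 ‖ R3 (parallel, both between nodes 0 and 1) = 1/(1/1600 + 1/390) = 313.6 Ω
  Rs1 = R2 + Rp1 (series, joined only at node 1) = 5100 + 313.6 = 5414 Ω
  Rp2 = R4 ‖ Rs1 (parallel, both between nodes 0 and 2) = 1/(1/2200 + 1/5414) = 1564 Ω
R_th = 1.564 kΩ
I_n = V_th/R_th = 0.2831/1564 = 0.000181 A, and R_n = R_th = 1.564 kΩ

Final answer: I_n = 0.000181 A, R_n = 1.564 kΩ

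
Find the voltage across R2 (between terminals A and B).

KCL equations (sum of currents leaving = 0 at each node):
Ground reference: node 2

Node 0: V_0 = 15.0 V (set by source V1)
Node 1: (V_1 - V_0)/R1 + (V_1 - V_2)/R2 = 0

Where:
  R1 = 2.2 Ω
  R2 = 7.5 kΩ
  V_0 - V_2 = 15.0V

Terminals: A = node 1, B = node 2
R1 and R2 are in series across V1 (node 0 → node 1 → node 2), and the output A–B is taken across R2, so this is a voltage divider.
Series current: I = V1/(R1 + R2) = 15/(2.2 + 7500) = 15/7502 = 0.001999 A
V_R2 = I × R2 = V1 × R2/(R1 + R2) = 15 × 7500/7502 = 15 V

Final answer: 15 V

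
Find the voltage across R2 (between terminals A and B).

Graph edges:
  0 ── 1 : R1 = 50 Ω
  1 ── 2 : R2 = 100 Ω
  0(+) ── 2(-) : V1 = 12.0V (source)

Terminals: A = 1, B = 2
R1 and R2 are in series across V1 (node 0 → node 1 → node 2), and the output A–B is taken across R2, so this is a voltage divider.
Series current: I = V1/(R1 + R2) = 12/(50 + 100) = 12/150 = 0.08 A
V_R2 = I × R2 = V1 × R2/(R1 + R2) = 12 × 100/150 = 8 V

Final answer: 8 V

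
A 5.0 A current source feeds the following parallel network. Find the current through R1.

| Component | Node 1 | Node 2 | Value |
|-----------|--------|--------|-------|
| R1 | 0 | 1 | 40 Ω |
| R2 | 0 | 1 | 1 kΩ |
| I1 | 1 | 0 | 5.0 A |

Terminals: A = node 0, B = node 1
All resistors sit directly between nodes 0 and 1, so they are in parallel and share one voltage V; the full source current 5 A splits among them.
1/R_par = 1/40 + 1/1000 = 0.026 S  =>  R_par = 38.46 Ω
V = I × R_par = 5 × 38.46 = 192.3 V
I_R1 = V/R1 = 192.3/40 = 4.808 A

Final answer: 4.808 A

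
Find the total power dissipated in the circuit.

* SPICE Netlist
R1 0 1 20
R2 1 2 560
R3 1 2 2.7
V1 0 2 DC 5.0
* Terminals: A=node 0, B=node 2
Nodal analysis, taking node 2 as the 0 V reference.
Source V1 fixes V_0 = 5 V.
KCL at each unknown node (sum of currents leaving = 0; resistances in Ω):
  Node 1: (V_1 - 5)/20 + (V_1 - 0)/560 + (V_1 - 0)/2.7 = 0
Collecting terms: 0.4222 × V_1 = 0.25  =>  V_1 = 0.5922 V
Power in each resistor, P = (ΔV)²/R:
  P_R1 = (5 - 0.5922)²/20 = 0.9714 W
  P_R2 = (0.5922 - 0)²/560 = 0.0006262 W
  P_R3 = (0.5922 - 0)²/2.7 = 0.1299 W
P_total = P_R1 + P_R2 + P_R3 = 1.102 W

Final answer: 1.102 W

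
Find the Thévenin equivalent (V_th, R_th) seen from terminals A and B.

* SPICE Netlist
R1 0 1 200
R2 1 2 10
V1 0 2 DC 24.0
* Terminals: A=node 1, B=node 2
Step 1 — V_th is the open-circuit voltage V_A - V_B (nothing connected across the terminals).
Nodal analysis, taking node 2 as the 0 V reference.
Source V1 fixes V_0 = 24 V.
KCL at each unknown node (sum of currents leaving = 0; resistances in Ω):
  Node 1: (V_1 - 24)/200 + (V_1 - 0)/10 = 0
Collecting terms: 0.105 × V_1 = 0.12  =>  V_1 = 1.143 V
V_th = V_1 - V_2 = 1.143 - 0 = 1.143 V
Step 2 — R_th: zero the source — replace V1 by a short circuit (node 2 merges into node 0) — and find the resistance seen between A (node 1) and B (node 0).
Reduce the network between node 1 (A) and node 0 (B) by series/parallel combination:
  Rp1 = R1 ‖ R2 (parallel, both between nodes 0 and 1) = 1/(1/200 + 1/10) = 9.524 Ω
R_th = 9.524 Ω

Final answer: V_th = 1.143 V, R_th = 9.524 Ω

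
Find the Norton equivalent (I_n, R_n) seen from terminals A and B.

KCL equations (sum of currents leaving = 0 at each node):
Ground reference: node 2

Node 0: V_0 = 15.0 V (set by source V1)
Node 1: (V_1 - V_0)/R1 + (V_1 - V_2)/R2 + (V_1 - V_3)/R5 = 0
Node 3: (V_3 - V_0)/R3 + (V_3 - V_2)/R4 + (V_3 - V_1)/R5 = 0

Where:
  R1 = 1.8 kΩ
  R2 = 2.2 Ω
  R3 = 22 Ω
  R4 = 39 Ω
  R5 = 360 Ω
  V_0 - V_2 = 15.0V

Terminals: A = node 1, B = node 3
Find the Thévenin equivalent first; then I_n = V_th/R_th and R_n = R_th.
Step 1 — V_th is the open-circuit voltage V_A - V_B (nothing connected across the terminals).
Nodal analysis, taking node 2 as the 0 V reference.
Source V1 fixes V_0 = 15 V.
KCL at each unknown node (sum of currents leaving = 0; resistances in Ω):
  Node 1: (V_1 - 15)/1800 + (V_1 - 0)/2.2 + (V_1 - V_3)/360 = 0
  Node 3: (V_3 - 15)/22 + (V_3 - 0)/39 + (V_3 - V_1)/360 = 0
Collecting terms (coefficients in siemens):
  0.4579·V_1 - 0.002778·V_3 = 0.008333
  0.07387·V_3 - 0.002778·V_1 = 0.6818
Determinant D = (0.4579)(0.07387) - (-0.002778)(-0.002778) = 0.03382
V_1 = [(0.008333)(0.07387) - (-0.002778)(0.6818)]/D = 0.07421 V
V_3 = [(0.4579)(0.6818) - (0.008333)(-0.002778)]/D = 9.232 V
V_th = V_1 - V_3 = 0.07421 - 9.232 = -9.158 V
Step 2 — R_th: zero the source — replace V1 by a short circuit (node 2 merges into node 0) — and find the resistance seen between A (node 1) and B (node 3).
Reduce the network between node 1 (A) and node 3 (B) by series/parallel combination:
  Rp1 = R1 ‖ R2 (parallel, both between nodes 0 and 1) = 1/(1/1800 + 1/2.2) = 2.197 Ω
  Rp2 = R3 ‖ R4 (parallel, both between nodes 0 and 3) = 1/(1/22 + 1/39) = 14.07 Ω
  Rs1 = Rp1 + Rp2 (series, joined only at node 0) = 2.197 + 14.07 = 16.26 Ω
  Rp3 = R5 ‖ Rs1 (parallel, both between nodes 1 and 3) = 1/(1/360 + 1/16.26) = 15.56 Ω
R_th = 15.56 Ω
I_n = V_th/R_th = -9.158/15.56 = -0.5886 A, and R_n = R_th = 15.56 Ω

Final answer: I_n = -0.5886 A, R_n = 15.56 Ω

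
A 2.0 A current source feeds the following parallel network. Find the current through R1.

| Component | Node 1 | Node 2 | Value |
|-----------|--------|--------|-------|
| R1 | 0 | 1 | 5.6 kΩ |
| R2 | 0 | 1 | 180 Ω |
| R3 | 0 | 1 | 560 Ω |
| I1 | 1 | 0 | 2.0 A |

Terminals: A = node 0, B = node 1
All resistors sit directly between nodes 0 and 1, so they are in parallel and share one voltage V; the full source current 2 A splits among them.
1/R_par = 1/5600 + 1/180 + 1/560 = 0.00752 S  =>  R_par = 133 Ω
V = I × R_par = 2 × 133 = 266 V
I_R1 = V/R1 = 266/5600 = 0.04749 A

Final answer: 0.04749 A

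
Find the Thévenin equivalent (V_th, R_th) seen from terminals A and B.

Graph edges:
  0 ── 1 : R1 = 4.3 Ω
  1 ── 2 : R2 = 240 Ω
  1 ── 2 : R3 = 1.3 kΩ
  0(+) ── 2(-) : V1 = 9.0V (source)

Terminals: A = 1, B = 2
Step 1 — V_th is the open-circuit voltage V_A - V_B (nothing connected across the terminals).
Nodal analysis, taking node 2 as the 0 V reference.
Source V1 fixes V_0 = 9 V.
KCL at each unknown node (sum of currents leaving = 0; resistances in Ω):
  Node 1: (V_1 - 9)/4.3 + (V_1 - 0)/240 + (V_1 - 0)/1300 = 0
Collecting terms: 0.2375 × V_1 = 2.093  =>  V_1 = 8.813 V
V_th = V_1 - V_2 = 8.813 - 0 = 8.813 V
Step 2 — R_th: zero the source — replace V1 by a short circuit (node 2 merges into node 0) — and find the resistance seen between A (node 1) and B (node 0).
Reduce the network between node 1 (A) and node 0 (B) by series/parallel combination:
  Rp1 = R1 ‖ R2 ‖ R3 (parallel, all between nodes 0 and 1) = 1/(1/4.3 + 1/240 + 1/1300) = 4.211 Ω
R_th = 4.211 Ω

Final answer: V_th = 8.813 V, R_th = 4.211 Ω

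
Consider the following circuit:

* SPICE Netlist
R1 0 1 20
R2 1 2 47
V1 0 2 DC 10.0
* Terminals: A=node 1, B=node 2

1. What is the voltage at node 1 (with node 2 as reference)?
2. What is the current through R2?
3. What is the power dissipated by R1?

Nodal analysis, taking node 2 as the 0 V reference.
Source V1 fixes V_0 = 10 V.
KCL at each unknown node (sum of currents leaving = 0; resistances in Ω):
  Node 1: (V_1 - 10)/20 + (V_1 - 0)/47 = 0
Collecting terms: 0.07128 × V_1 = 0.5  =>  V_1 = 7.015 V
Part 1:
  Read off the nodal solution: V_1 = 7.015 V
Part 2:
  I_R2 = (V_1 - V_2)/R2 = (7.015 - 0)/47 = 0.1493 A
  Magnitude: I_R2 = 0.1493 A
Part 3:
  I_R1 = (V_0 - V_1)/R1 = (10 - 7.015)/20 = 0.1493 A
  P_R1 = I_R1² × R1 = (0.1493)² × 20 = 0.4455 W

Final answers:
1. V_1 = 7.015 V
2. I_R2 = 0.1493 A
3. P_R1 = 0.4455 W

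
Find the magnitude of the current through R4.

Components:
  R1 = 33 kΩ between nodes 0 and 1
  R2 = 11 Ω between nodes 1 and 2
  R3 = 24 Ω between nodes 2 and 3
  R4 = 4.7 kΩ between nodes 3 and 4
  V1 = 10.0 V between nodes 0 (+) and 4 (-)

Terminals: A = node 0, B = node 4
Nodal analysis, taking node 4 as the 0 V reference.
Source V1 fixes V_0 = 10 V.
KCL at each unknown node (sum of currents leaving = 0; resistances in Ω):
  Node 1: (V_1 - 10)/33000 + (V_1 - V_2)/11 = 0
  Node 2: (V_2 - V_1)/11 + (V_2 - V_3)/24 = 0
  Node 3: (V_3 - V_2)/24 + (V_3 - 0)/4700 = 0
Collecting terms (coefficients in siemens):
  0.09094·V_1 - 0.09091·V_2 = 0.000303
  0.1326·V_2 - 0.09091·V_1 - 0.04167·V_3 = 0
  0.04188·V_3 - 0.04167·V_2 = 0
Solving these 3 simultaneous equations (Gaussian elimination) gives:
  V_1 = 1.255 V, V_2 = 1.252 V, V_3 = 1.246 V
I_R4 = (V_3 - V_4)/R4 = (1.246 - 0)/4700 = 0.000265 A
|I_R4| = 0.000265 A

Final answer: |I_R4| = 0.000265 A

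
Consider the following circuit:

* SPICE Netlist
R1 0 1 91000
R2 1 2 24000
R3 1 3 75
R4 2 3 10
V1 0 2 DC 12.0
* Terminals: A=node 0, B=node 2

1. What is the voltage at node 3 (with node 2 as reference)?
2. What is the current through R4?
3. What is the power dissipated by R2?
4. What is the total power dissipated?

Nodal analysis, taking node 2 as the 0 V reference.
Source V1 fixes V_0 = 12 V.
KCL at each unknown node (sum of currents leaving = 0; resistances in Ω):
  Node 1: (V_1 - 12)/91000 + (V_1 - 0)/24000 + (V_1 - V_3)/75 = 0
  Node 3: (V_3 - V_1)/75 + (V_3 - 0)/10 = 0
Collecting terms (coefficients in siemens):
  0.01339·V_1 - 0.01333·V_3 = 0.0001319
  0.1133·V_3 - 0.01333·V_1 = 0
Determinant D = (0.01339)(0.1133) - (-0.01333)(-0.01333) = 0.001339
V_1 = [(0.0001319)(0.1133) - (-0.01333)(0)]/D = 0.01116 V
V_3 = [(0.01339)(0) - (0.0001319)(-0.01333)]/D = 0.001313 V
Part 1:
  Read off the nodal solution: V_3 = 0.001313 V
Part 2:
  I_R4 = (V_2 - V_3)/R4 = (0 - 0.001313)/10 = -0.0001313 A
  Magnitude: I_R4 = 0.0001313 A
Part 3:
  I_R2 = (V_1 - V_2)/R2 = (0.01116 - 0)/24000 = 0.000000465 A
  P_R2 = I_R2² × R2 = (0.000000465)² × 24000 = 0.000000005188 W
Part 4:
  Power in each resistor, P = (ΔV)²/R:
    P_R1 = (12 - 0.01116)²/91000 = 0.001579 W
    P_R2 = (0.01116 - 0)²/24000 = 0.000000005188 W
    P_R3 = (0.01116 - 0.001313)²/75 = 0.000001293 W
    P_R4 = (0 - 0.001313)²/10 = 0.0000001723 W
  P_total = P_R1 + P_R2 + P_R3 + P_R4 = 0.001581 W

Final answers:
1. V_3 = 0.001313 V
2. I_R4 = 0.0001313 A
3. P_R2 = 5.188e-09 W
4. P_total = 0.001581 W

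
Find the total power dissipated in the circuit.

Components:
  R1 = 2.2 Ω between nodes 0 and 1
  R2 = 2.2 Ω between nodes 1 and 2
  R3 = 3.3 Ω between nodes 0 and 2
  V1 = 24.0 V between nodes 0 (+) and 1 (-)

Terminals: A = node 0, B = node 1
Nodal analysis, taking node 1 as the 0 V reference.
Source V1 fixes V_0 = 24 V.
KCL at each unknown node (sum of currents leaving = 0; resistances in Ω):
  Node 2: (V_2 - 0)/2.2 + (V_2 - 24)/3.3 = 0
Collecting terms: 0.7576 × V_2 = 7.273  =>  V_2 = 9.6 V
Power in each resistor, P = (ΔV)²/R:
  P_R1 = (24 - 0)²/2.2 = 261.8 W
  P_R2 = (0 - 9.6)²/2.2 = 41.89 W
  P_R3 = (24 - 9.6)²/3.3 = 62.84 W
P_total = P_R1 + P_R2 + P_R3 = 366.5 W

Final answer: 366.5 W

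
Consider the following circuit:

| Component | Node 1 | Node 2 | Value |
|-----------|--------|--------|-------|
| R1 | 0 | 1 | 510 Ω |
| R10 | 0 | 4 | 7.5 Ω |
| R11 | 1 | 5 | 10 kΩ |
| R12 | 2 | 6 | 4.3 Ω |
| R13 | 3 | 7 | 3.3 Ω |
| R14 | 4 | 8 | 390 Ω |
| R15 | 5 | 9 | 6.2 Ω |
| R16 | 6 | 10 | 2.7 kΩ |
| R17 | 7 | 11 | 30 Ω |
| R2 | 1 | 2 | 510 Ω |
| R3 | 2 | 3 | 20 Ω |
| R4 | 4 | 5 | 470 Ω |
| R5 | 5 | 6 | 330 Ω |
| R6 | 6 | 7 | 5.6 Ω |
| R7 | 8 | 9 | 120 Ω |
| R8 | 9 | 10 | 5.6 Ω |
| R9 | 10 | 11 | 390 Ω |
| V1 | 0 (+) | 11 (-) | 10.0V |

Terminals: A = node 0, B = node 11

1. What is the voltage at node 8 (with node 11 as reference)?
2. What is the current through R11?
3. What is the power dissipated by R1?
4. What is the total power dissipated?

Nodal analysis, taking node 11 as the 0 V reference.
Source V1 fixes V_0 = 10 V.
KCL at each unknown node (sum of currents leaving = 0; resistances in Ω):
  Node 1: (V_1 - 10)/510 + (V_1 - V_2)/510 + (V_1 - V_5)/10000 = 0
  Node 2: (V_2 - V_1)/510 + (V_2 - V_3)/20 + (V_2 - V_6)/4.3 = 0
  Node 3: (V_3 - V_2)/20 + (V_3 - V_7)/3.3 = 0
  Node 4: (V_4 - V_5)/470 + (V_4 - 10)/7.5 + (V_4 - V_8)/390 = 0
  Node 5: (V_5 - V_4)/470 + (V_5 - V_6)/330 + (V_5 - V_1)/10000 + (V_5 - V_9)/6.2 = 0
  Node 6: (V_6 - V_5)/330 + (V_6 - V_7)/5.6 + (V_6 - V_2)/4.3 + (V_6 - V_10)/2700 = 0
  Node 7: (V_7 - V_6)/5.6 + (V_7 - V_3)/3.3 + (V_7 - 0)/30 = 0
  Node 8: (V_8 - V_9)/120 + (V_8 - V_4)/390 = 0
  Node 9: (V_9 - V_8)/120 + (V_9 - V_10)/5.6 + (V_9 - V_5)/6.2 = 0
  Node 10: (V_10 - V_9)/5.6 + (V_10 - 0)/390 + (V_10 - V_6)/2700 = 0
Collecting terms (coefficients in siemens):
  0.004022·V_1 - 0.001961·V_2 - 0.0001·V_5 = 0.01961
  0.2845·V_2 - 0.001961·V_1 - 0.05·V_3 - 0.2326·V_6 = 0
  0.353·V_3 - 0.05·V_2 - 0.303·V_7 = 0
  0.138·V_4 - 0.002128·V_5 - 0.002564·V_8 = 1.333
  0.1665·V_5 - 0.0001·V_1 - 0.002128·V_4 - 0.00303·V_6 - 0.1613·V_9 = 0
  0.4145·V_6 - 0.2326·V_2 - 0.00303·V_5 - 0.1786·V_7 - 0.0003704·V_10 = 0
  0.5149·V_7 - 0.303·V_3 - 0.1786·V_6 = 0
  0.0109·V_8 - 0.002564·V_4 - 0.008333·V_9 = 0
  0.3482·V_9 - 0.1613·V_5 - 0.008333·V_8 - 0.1786·V_10 = 0
  0.1815·V_10 - 0.0003704·V_6 - 0.1786·V_9 = 0
Solving these 10 simultaneous equations (Gaussian elimination) gives:
  V_1 = 5.344 V, V_2 = 0.7423 V, V_3 = 0.6479 V, V_4 = 9.83 V
  V_5 = 4.276 V, V_6 = 0.7238 V, V_7 = 0.6323 V, V_8 = 5.577 V
  V_9 = 4.269 V, V_10 = 4.201 V
Part 1:
  Read off the nodal solution: V_8 = 5.577 V
Part 2:
  I_R11 = (V_1 - V_5)/R11 = (5.344 - 4.276)/10000 = 0.0001068 A
  Magnitude: I_R11 = 0.0001068 A
Part 3:
  I_R1 = (V_0 - V_1)/R1 = (10 - 5.344)/510 = 0.00913 A
  P_R1 = I_R1² × R1 = (0.00913)² × 510 = 0.04251 W
Part 4:
  Power in each resistor, P = (ΔV)²/R:
    P_R1 = (10 - 5.344)²/510 = 0.04251 W
    P_R2 = (5.344 - 0.7423)²/510 = 0.04152 W
    P_R3 = (0.7423 - 0.6479)²/20 = 0.0004462 W
    P_R4 = (9.83 - 4.276)²/470 = 0.06562 W
    P_R5 = (4.276 - 0.7238)²/330 = 0.03824 W
    P_R6 = (0.7238 - 0.6323)²/5.6 = 0.001497 W
    P_R7 = (5.577 - 4.269)²/120 = 0.01427 W
    P_R8 = (4.269 - 4.201)²/5.6 = 0.0008146 W
    P_R9 = (4.201 - 0)²/390 = 0.04526 W
    P_R10 = (10 - 9.83)²/7.5 = 0.003871 W
    P_R11 = (5.344 - 4.276)²/10000 = 0.000114 W
    P_R12 = (0.7423 - 0.7238)²/4.3 = 0.00007948 W
    P_R13 = (0.6479 - 0.6323)²/3.3 = 0.00007363 W
    P_R14 = (9.83 - 5.577)²/390 = 0.04636 W
    P_R15 = (4.276 - 4.269)²/6.2 = 0.000008312 W
    P_R16 = (0.7238 - 4.201)²/2700 = 0.004479 W
    P_R17 = (0.6323 - 0)²/30 = 0.01333 W
  P_total = P_R1 + P_R2 + P_R3 + P_R4 + P_R5 + P_R6 + P_R7 + P_R8 + P_R9 + P_R10 + P_R11 + P_R12 + P_R13 + P_R14 + P_R15 + P_R16 + P_R17 = 0.3185 W

Final answers:
1. V_8 = 5.577 V
2. I_R11 = 0.0001068 A
3. P_R1 = 0.04251 W
4. P_total = 0.3185 W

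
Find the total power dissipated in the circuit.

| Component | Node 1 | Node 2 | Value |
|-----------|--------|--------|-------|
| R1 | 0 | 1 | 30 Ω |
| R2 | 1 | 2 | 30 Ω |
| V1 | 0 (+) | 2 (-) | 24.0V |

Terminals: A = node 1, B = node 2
Nodal analysis, taking node 2 as the 0 V reference.
Source V1 fixes V_0 = 24 V.
KCL at each unknown node (sum of currents leaving = 0; resistances in Ω):
  Node 1: (V_1 - 24)/30 + (V_1 - 0)/30 = 0
Collecting terms: 0.06667 × V_1 = 0.8  =>  V_1 = 12 V
Power in each resistor, P = (ΔV)²/R:
  P_R1 = (24 - 12)²/30 = 4.8 W
  P_R2 = (12 - 0)²/30 = 4.8 W
P_total = P_R1 + P_R2 = 9.6 W

Final answer: 9.6 W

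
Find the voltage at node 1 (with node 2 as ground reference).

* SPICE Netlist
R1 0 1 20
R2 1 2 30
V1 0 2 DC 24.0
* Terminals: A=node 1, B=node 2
Nodal analysis, taking node 2 as the 0 V reference.
Source V1 fixes V_0 = 24 V.
KCL at each unknown node (sum of currents leaving = 0; resistances in Ω):
  Node 1: (V_1 - 24)/20 + (V_1 - 0)/30 = 0
Collecting terms: 0.08333 × V_1 = 1.2  =>  V_1 = 14.4 V
The requested potential is V_1 = 14.4 V.

Final answer: V_1 = 14.4 V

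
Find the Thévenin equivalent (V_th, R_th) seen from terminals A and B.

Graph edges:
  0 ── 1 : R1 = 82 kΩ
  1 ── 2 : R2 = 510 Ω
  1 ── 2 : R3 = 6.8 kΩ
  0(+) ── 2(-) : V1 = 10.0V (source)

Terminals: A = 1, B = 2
Step 1 — V_th is the open-circuit voltage V_A - V_B (nothing connected across the terminals).
Nodal analysis, taking node 2 as the 0 V reference.
Source V1 fixes V_0 = 10 V.
KCL at each unknown node (sum of currents leaving = 0; resistances in Ω):
  Node 1: (V_1 - 10)/82000 + (V_1 - 0)/510 + (V_1 - 0)/6800 = 0
Collecting terms: 0.00212 × V_1 = 0.000122  =>  V_1 = 0.05752 V
V_th = V_1 - V_2 = 0.05752 - 0 = 0.05752 V
Step 2 — R_th: zero the source — replace V1 by a short circuit (node 2 merges into node 0) — and find the resistance seen between A (node 1) and B (node 0).
Reduce the network between node 1 (A) and node 0 (B) by series/parallel combination:
  Rp1 = R1 ‖ R2 ‖ R3 (parallel, all between nodes 0 and 1) = 1/(1/82000 + 1/510 + 1/6800) = 471.7 Ω
R_th = 471.7 Ω

Final answer: V_th = 0.05752 V, R_th = 471.7 Ω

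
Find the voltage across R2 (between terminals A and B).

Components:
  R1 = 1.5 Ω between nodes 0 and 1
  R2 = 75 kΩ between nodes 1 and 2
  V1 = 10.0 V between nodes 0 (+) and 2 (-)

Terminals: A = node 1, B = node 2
R1 and R2 are in series across V1 (node 0 → node 1 → node 2), and the output A–B is taken across R2, so this is a voltage divider.
Series current: I = V1/(R1 + R2) = 10/(1.5 + 75000) = 10/75000 = 0.0001333 A
V_R2 = I × R2 = V1 × R2/(R1 + R2) = 10 × 75000/75000 = 10 V

Final answer: 10 V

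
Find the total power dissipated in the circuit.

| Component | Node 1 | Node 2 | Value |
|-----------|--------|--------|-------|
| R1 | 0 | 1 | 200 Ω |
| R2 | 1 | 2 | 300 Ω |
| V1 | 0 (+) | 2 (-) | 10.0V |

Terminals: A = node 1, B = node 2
Nodal analysis, taking node 2 as the 0 V reference.
Source V1 fixes V_0 = 10 V.
KCL at each unknown node (sum of currents leaving = 0; resistances in Ω):
  Node 1: (V_1 - 10)/200 + (V_1 - 0)/300 = 0
Collecting terms: 0.008333 × V_1 = 0.05  =>  V_1 = 6 V
Power in each resistor, P = (ΔV)²/R:
  P_R1 = (10 - 6)²/200 = 0.08 W
  P_R2 = (6 - 0)²/300 = 0.12 W
P_total = P_R1 + P_R2 = 0.2 W

Final answer: 0.2 W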